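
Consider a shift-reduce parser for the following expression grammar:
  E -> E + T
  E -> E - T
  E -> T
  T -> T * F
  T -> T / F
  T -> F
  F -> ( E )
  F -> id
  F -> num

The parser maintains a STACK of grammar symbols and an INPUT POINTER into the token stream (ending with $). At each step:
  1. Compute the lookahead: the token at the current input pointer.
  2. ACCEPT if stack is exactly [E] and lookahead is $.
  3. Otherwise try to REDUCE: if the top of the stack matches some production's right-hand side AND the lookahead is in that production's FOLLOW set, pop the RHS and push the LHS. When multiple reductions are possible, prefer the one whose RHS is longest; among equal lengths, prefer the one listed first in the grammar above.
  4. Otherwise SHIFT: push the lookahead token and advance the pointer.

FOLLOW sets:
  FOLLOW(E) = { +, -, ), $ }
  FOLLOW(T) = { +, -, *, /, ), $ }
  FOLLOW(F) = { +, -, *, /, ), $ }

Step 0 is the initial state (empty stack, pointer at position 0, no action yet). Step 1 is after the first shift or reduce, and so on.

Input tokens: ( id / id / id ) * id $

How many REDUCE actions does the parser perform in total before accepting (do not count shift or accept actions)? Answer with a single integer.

Answer: 12

Derivation:
Step 1: shift (. Stack=[(] ptr=1 lookahead=id remaining=[id / id / id ) * id $]
Step 2: shift id. Stack=[( id] ptr=2 lookahead=/ remaining=[/ id / id ) * id $]
Step 3: reduce F->id. Stack=[( F] ptr=2 lookahead=/ remaining=[/ id / id ) * id $]
Step 4: reduce T->F. Stack=[( T] ptr=2 lookahead=/ remaining=[/ id / id ) * id $]
Step 5: shift /. Stack=[( T /] ptr=3 lookahead=id remaining=[id / id ) * id $]
Step 6: shift id. Stack=[( T / id] ptr=4 lookahead=/ remaining=[/ id ) * id $]
Step 7: reduce F->id. Stack=[( T / F] ptr=4 lookahead=/ remaining=[/ id ) * id $]
Step 8: reduce T->T / F. Stack=[( T] ptr=4 lookahead=/ remaining=[/ id ) * id $]
Step 9: shift /. Stack=[( T /] ptr=5 lookahead=id remaining=[id ) * id $]
Step 10: shift id. Stack=[( T / id] ptr=6 lookahead=) remaining=[) * id $]
Step 11: reduce F->id. Stack=[( T / F] ptr=6 lookahead=) remaining=[) * id $]
Step 12: reduce T->T / F. Stack=[( T] ptr=6 lookahead=) remaining=[) * id $]
Step 13: reduce E->T. Stack=[( E] ptr=6 lookahead=) remaining=[) * id $]
Step 14: shift ). Stack=[( E )] ptr=7 lookahead=* remaining=[* id $]
Step 15: reduce F->( E ). Stack=[F] ptr=7 lookahead=* remaining=[* id $]
Step 16: reduce T->F. Stack=[T] ptr=7 lookahead=* remaining=[* id $]
Step 17: shift *. Stack=[T *] ptr=8 lookahead=id remaining=[id $]
Step 18: shift id. Stack=[T * id] ptr=9 lookahead=$ remaining=[$]
Step 19: reduce F->id. Stack=[T * F] ptr=9 lookahead=$ remaining=[$]
Step 20: reduce T->T * F. Stack=[T] ptr=9 lookahead=$ remaining=[$]
Step 21: reduce E->T. Stack=[E] ptr=9 lookahead=$ remaining=[$]
Step 22: accept. Stack=[E] ptr=9 lookahead=$ remaining=[$]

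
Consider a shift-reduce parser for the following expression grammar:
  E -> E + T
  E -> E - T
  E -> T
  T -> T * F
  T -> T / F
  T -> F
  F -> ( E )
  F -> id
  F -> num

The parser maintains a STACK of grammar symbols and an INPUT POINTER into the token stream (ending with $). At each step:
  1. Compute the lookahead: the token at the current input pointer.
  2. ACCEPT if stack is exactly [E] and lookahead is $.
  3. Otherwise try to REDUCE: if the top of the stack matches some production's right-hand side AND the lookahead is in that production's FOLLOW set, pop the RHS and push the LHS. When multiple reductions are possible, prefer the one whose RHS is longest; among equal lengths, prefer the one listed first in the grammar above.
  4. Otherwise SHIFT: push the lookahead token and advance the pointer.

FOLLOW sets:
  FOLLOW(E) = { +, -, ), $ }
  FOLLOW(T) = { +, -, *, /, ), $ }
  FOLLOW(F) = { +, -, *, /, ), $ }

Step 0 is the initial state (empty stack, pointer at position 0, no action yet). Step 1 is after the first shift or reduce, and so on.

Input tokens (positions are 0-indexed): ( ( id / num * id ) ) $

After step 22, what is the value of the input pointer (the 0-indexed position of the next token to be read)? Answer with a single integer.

Step 1: shift (. Stack=[(] ptr=1 lookahead=( remaining=[( id / num * id ) ) $]
Step 2: shift (. Stack=[( (] ptr=2 lookahead=id remaining=[id / num * id ) ) $]
Step 3: shift id. Stack=[( ( id] ptr=3 lookahead=/ remaining=[/ num * id ) ) $]
Step 4: reduce F->id. Stack=[( ( F] ptr=3 lookahead=/ remaining=[/ num * id ) ) $]
Step 5: reduce T->F. Stack=[( ( T] ptr=3 lookahead=/ remaining=[/ num * id ) ) $]
Step 6: shift /. Stack=[( ( T /] ptr=4 lookahead=num remaining=[num * id ) ) $]
Step 7: shift num. Stack=[( ( T / num] ptr=5 lookahead=* remaining=[* id ) ) $]
Step 8: reduce F->num. Stack=[( ( T / F] ptr=5 lookahead=* remaining=[* id ) ) $]
Step 9: reduce T->T / F. Stack=[( ( T] ptr=5 lookahead=* remaining=[* id ) ) $]
Step 10: shift *. Stack=[( ( T *] ptr=6 lookahead=id remaining=[id ) ) $]
Step 11: shift id. Stack=[( ( T * id] ptr=7 lookahead=) remaining=[) ) $]
Step 12: reduce F->id. Stack=[( ( T * F] ptr=7 lookahead=) remaining=[) ) $]
Step 13: reduce T->T * F. Stack=[( ( T] ptr=7 lookahead=) remaining=[) ) $]
Step 14: reduce E->T. Stack=[( ( E] ptr=7 lookahead=) remaining=[) ) $]
Step 15: shift ). Stack=[( ( E )] ptr=8 lookahead=) remaining=[) $]
Step 16: reduce F->( E ). Stack=[( F] ptr=8 lookahead=) remaining=[) $]
Step 17: reduce T->F. Stack=[( T] ptr=8 lookahead=) remaining=[) $]
Step 18: reduce E->T. Stack=[( E] ptr=8 lookahead=) remaining=[) $]
Step 19: shift ). Stack=[( E )] ptr=9 lookahead=$ remaining=[$]
Step 20: reduce F->( E ). Stack=[F] ptr=9 lookahead=$ remaining=[$]
Step 21: reduce T->F. Stack=[T] ptr=9 lookahead=$ remaining=[$]
Step 22: reduce E->T. Stack=[E] ptr=9 lookahead=$ remaining=[$]

Answer: 9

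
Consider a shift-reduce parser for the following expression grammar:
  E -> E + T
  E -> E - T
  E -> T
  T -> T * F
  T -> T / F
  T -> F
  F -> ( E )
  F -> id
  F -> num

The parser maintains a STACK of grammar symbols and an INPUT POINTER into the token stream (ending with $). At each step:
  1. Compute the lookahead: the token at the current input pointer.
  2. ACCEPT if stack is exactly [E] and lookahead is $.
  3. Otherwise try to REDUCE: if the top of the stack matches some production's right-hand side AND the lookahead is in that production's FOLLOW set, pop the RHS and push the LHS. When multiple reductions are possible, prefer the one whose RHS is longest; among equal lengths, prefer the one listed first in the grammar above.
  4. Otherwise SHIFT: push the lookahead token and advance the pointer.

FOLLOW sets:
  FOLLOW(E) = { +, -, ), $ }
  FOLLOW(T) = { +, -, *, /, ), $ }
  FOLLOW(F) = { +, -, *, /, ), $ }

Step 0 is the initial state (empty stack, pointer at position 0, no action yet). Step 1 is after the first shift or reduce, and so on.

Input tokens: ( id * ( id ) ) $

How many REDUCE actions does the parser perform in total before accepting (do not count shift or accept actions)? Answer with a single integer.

Step 1: shift (. Stack=[(] ptr=1 lookahead=id remaining=[id * ( id ) ) $]
Step 2: shift id. Stack=[( id] ptr=2 lookahead=* remaining=[* ( id ) ) $]
Step 3: reduce F->id. Stack=[( F] ptr=2 lookahead=* remaining=[* ( id ) ) $]
Step 4: reduce T->F. Stack=[( T] ptr=2 lookahead=* remaining=[* ( id ) ) $]
Step 5: shift *. Stack=[( T *] ptr=3 lookahead=( remaining=[( id ) ) $]
Step 6: shift (. Stack=[( T * (] ptr=4 lookahead=id remaining=[id ) ) $]
Step 7: shift id. Stack=[( T * ( id] ptr=5 lookahead=) remaining=[) ) $]
Step 8: reduce F->id. Stack=[( T * ( F] ptr=5 lookahead=) remaining=[) ) $]
Step 9: reduce T->F. Stack=[( T * ( T] ptr=5 lookahead=) remaining=[) ) $]
Step 10: reduce E->T. Stack=[( T * ( E] ptr=5 lookahead=) remaining=[) ) $]
Step 11: shift ). Stack=[( T * ( E )] ptr=6 lookahead=) remaining=[) $]
Step 12: reduce F->( E ). Stack=[( T * F] ptr=6 lookahead=) remaining=[) $]
Step 13: reduce T->T * F. Stack=[( T] ptr=6 lookahead=) remaining=[) $]
Step 14: reduce E->T. Stack=[( E] ptr=6 lookahead=) remaining=[) $]
Step 15: shift ). Stack=[( E )] ptr=7 lookahead=$ remaining=[$]
Step 16: reduce F->( E ). Stack=[F] ptr=7 lookahead=$ remaining=[$]
Step 17: reduce T->F. Stack=[T] ptr=7 lookahead=$ remaining=[$]
Step 18: reduce E->T. Stack=[E] ptr=7 lookahead=$ remaining=[$]
Step 19: accept. Stack=[E] ptr=7 lookahead=$ remaining=[$]

Answer: 11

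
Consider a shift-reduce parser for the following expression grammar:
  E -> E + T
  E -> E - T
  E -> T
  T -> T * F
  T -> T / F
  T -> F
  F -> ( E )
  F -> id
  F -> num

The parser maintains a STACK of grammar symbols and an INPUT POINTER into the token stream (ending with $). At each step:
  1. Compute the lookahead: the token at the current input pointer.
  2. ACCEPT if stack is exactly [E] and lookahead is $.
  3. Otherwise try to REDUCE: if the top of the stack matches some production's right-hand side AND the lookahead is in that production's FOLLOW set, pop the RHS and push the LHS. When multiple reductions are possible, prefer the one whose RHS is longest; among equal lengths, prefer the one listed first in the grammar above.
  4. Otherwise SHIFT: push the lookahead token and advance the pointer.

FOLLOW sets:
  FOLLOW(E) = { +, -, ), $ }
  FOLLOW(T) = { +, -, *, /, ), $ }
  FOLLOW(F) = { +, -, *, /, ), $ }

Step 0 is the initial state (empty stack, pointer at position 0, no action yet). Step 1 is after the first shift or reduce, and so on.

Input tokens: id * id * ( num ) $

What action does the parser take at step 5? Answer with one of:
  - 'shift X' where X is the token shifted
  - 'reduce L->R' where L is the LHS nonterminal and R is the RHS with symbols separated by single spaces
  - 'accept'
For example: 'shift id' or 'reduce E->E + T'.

Step 1: shift id. Stack=[id] ptr=1 lookahead=* remaining=[* id * ( num ) $]
Step 2: reduce F->id. Stack=[F] ptr=1 lookahead=* remaining=[* id * ( num ) $]
Step 3: reduce T->F. Stack=[T] ptr=1 lookahead=* remaining=[* id * ( num ) $]
Step 4: shift *. Stack=[T *] ptr=2 lookahead=id remaining=[id * ( num ) $]
Step 5: shift id. Stack=[T * id] ptr=3 lookahead=* remaining=[* ( num ) $]

Answer: shift id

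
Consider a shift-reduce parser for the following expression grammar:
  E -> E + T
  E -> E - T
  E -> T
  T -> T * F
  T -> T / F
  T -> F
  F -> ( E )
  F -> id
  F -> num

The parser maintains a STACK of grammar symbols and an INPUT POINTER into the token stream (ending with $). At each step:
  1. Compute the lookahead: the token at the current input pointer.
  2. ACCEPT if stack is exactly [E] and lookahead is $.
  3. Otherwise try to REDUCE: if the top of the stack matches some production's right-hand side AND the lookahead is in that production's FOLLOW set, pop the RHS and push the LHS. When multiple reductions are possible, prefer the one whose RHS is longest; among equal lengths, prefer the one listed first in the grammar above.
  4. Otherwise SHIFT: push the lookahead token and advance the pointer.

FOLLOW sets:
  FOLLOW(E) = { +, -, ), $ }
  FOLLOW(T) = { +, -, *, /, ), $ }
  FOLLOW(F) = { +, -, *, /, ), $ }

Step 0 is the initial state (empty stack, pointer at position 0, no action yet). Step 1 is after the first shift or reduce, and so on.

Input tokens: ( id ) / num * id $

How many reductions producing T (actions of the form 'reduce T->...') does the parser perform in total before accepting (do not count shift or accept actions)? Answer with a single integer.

Step 1: shift (. Stack=[(] ptr=1 lookahead=id remaining=[id ) / num * id $]
Step 2: shift id. Stack=[( id] ptr=2 lookahead=) remaining=[) / num * id $]
Step 3: reduce F->id. Stack=[( F] ptr=2 lookahead=) remaining=[) / num * id $]
Step 4: reduce T->F. Stack=[( T] ptr=2 lookahead=) remaining=[) / num * id $]
Step 5: reduce E->T. Stack=[( E] ptr=2 lookahead=) remaining=[) / num * id $]
Step 6: shift ). Stack=[( E )] ptr=3 lookahead=/ remaining=[/ num * id $]
Step 7: reduce F->( E ). Stack=[F] ptr=3 lookahead=/ remaining=[/ num * id $]
Step 8: reduce T->F. Stack=[T] ptr=3 lookahead=/ remaining=[/ num * id $]
Step 9: shift /. Stack=[T /] ptr=4 lookahead=num remaining=[num * id $]
Step 10: shift num. Stack=[T / num] ptr=5 lookahead=* remaining=[* id $]
Step 11: reduce F->num. Stack=[T / F] ptr=5 lookahead=* remaining=[* id $]
Step 12: reduce T->T / F. Stack=[T] ptr=5 lookahead=* remaining=[* id $]
Step 13: shift *. Stack=[T *] ptr=6 lookahead=id remaining=[id $]
Step 14: shift id. Stack=[T * id] ptr=7 lookahead=$ remaining=[$]
Step 15: reduce F->id. Stack=[T * F] ptr=7 lookahead=$ remaining=[$]
Step 16: reduce T->T * F. Stack=[T] ptr=7 lookahead=$ remaining=[$]
Step 17: reduce E->T. Stack=[E] ptr=7 lookahead=$ remaining=[$]
Step 18: accept. Stack=[E] ptr=7 lookahead=$ remaining=[$]

Answer: 4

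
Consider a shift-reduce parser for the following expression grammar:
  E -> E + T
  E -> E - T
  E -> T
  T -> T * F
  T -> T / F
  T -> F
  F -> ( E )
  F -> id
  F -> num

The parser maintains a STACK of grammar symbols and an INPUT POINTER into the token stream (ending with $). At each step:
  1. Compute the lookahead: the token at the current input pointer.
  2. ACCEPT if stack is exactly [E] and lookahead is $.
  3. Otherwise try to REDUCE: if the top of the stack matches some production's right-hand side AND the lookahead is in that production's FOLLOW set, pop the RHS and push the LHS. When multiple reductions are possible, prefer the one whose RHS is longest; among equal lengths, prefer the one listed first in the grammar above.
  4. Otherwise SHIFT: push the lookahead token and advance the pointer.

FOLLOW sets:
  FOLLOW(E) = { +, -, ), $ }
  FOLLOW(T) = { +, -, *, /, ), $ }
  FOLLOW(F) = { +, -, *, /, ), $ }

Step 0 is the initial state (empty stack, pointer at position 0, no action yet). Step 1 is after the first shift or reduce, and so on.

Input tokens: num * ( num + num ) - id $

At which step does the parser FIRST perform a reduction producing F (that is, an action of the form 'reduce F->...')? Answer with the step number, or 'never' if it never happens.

Step 1: shift num. Stack=[num] ptr=1 lookahead=* remaining=[* ( num + num ) - id $]
Step 2: reduce F->num. Stack=[F] ptr=1 lookahead=* remaining=[* ( num + num ) - id $]

Answer: 2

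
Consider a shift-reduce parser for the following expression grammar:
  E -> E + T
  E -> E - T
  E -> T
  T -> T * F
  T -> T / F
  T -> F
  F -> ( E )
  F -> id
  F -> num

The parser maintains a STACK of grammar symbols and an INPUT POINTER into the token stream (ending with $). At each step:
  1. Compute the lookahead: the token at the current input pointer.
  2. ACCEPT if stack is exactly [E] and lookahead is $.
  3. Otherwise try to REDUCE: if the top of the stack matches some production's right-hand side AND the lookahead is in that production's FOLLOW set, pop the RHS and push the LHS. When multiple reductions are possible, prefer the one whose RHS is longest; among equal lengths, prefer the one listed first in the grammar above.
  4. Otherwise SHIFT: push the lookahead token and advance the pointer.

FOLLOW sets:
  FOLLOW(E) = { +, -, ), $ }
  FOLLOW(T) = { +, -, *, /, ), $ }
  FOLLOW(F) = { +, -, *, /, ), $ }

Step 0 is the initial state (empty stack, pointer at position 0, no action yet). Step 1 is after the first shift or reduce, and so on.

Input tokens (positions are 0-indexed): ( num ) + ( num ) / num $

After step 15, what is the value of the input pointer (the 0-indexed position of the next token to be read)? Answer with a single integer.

Answer: 6

Derivation:
Step 1: shift (. Stack=[(] ptr=1 lookahead=num remaining=[num ) + ( num ) / num $]
Step 2: shift num. Stack=[( num] ptr=2 lookahead=) remaining=[) + ( num ) / num $]
Step 3: reduce F->num. Stack=[( F] ptr=2 lookahead=) remaining=[) + ( num ) / num $]
Step 4: reduce T->F. Stack=[( T] ptr=2 lookahead=) remaining=[) + ( num ) / num $]
Step 5: reduce E->T. Stack=[( E] ptr=2 lookahead=) remaining=[) + ( num ) / num $]
Step 6: shift ). Stack=[( E )] ptr=3 lookahead=+ remaining=[+ ( num ) / num $]
Step 7: reduce F->( E ). Stack=[F] ptr=3 lookahead=+ remaining=[+ ( num ) / num $]
Step 8: reduce T->F. Stack=[T] ptr=3 lookahead=+ remaining=[+ ( num ) / num $]
Step 9: reduce E->T. Stack=[E] ptr=3 lookahead=+ remaining=[+ ( num ) / num $]
Step 10: shift +. Stack=[E +] ptr=4 lookahead=( remaining=[( num ) / num $]
Step 11: shift (. Stack=[E + (] ptr=5 lookahead=num remaining=[num ) / num $]
Step 12: shift num. Stack=[E + ( num] ptr=6 lookahead=) remaining=[) / num $]
Step 13: reduce F->num. Stack=[E + ( F] ptr=6 lookahead=) remaining=[) / num $]
Step 14: reduce T->F. Stack=[E + ( T] ptr=6 lookahead=) remaining=[) / num $]
Step 15: reduce E->T. Stack=[E + ( E] ptr=6 lookahead=) remaining=[) / num $]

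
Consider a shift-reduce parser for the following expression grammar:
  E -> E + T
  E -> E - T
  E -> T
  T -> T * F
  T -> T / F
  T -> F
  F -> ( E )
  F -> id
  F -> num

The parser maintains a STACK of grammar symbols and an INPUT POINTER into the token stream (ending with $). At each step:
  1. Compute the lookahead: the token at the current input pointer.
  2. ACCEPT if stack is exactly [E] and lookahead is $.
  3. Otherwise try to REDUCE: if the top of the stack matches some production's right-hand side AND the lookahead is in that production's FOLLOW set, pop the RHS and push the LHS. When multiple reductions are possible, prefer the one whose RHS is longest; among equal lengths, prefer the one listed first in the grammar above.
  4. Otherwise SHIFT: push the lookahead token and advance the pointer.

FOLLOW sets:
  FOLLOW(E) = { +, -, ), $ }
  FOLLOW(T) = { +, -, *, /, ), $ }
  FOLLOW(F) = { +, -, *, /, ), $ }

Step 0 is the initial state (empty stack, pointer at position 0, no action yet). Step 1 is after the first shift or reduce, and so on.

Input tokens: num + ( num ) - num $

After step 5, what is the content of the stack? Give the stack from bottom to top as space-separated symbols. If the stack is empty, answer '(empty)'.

Answer: E +

Derivation:
Step 1: shift num. Stack=[num] ptr=1 lookahead=+ remaining=[+ ( num ) - num $]
Step 2: reduce F->num. Stack=[F] ptr=1 lookahead=+ remaining=[+ ( num ) - num $]
Step 3: reduce T->F. Stack=[T] ptr=1 lookahead=+ remaining=[+ ( num ) - num $]
Step 4: reduce E->T. Stack=[E] ptr=1 lookahead=+ remaining=[+ ( num ) - num $]
Step 5: shift +. Stack=[E +] ptr=2 lookahead=( remaining=[( num ) - num $]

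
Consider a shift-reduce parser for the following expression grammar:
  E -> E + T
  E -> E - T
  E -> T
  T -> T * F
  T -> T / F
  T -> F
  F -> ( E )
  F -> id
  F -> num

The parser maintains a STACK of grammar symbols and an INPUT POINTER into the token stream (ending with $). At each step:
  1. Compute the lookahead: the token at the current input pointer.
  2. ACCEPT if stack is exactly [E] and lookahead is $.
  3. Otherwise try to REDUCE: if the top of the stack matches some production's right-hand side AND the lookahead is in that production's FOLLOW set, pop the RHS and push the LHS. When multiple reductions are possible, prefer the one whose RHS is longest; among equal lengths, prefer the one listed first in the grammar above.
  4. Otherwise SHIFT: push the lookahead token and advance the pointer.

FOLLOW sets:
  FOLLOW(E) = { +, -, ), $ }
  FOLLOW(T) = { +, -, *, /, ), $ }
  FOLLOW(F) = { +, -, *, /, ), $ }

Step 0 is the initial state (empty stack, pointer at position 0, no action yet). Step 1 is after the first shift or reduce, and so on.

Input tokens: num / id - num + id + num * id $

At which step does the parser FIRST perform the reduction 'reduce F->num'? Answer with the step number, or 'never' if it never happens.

Step 1: shift num. Stack=[num] ptr=1 lookahead=/ remaining=[/ id - num + id + num * id $]
Step 2: reduce F->num. Stack=[F] ptr=1 lookahead=/ remaining=[/ id - num + id + num * id $]

Answer: 2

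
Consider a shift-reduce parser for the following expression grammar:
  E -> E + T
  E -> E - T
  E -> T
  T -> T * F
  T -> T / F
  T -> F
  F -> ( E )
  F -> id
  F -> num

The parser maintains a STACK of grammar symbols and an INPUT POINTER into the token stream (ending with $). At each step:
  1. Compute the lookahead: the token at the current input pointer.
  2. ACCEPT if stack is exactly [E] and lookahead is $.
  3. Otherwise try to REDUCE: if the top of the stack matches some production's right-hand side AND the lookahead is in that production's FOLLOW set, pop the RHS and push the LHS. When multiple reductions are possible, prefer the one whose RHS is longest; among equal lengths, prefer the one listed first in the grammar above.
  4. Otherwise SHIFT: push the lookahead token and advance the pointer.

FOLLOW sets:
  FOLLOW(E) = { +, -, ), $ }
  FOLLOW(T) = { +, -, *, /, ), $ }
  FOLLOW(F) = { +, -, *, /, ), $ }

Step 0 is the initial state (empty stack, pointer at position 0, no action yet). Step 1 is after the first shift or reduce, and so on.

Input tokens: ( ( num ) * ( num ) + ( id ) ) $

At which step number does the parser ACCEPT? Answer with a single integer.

Step 1: shift (. Stack=[(] ptr=1 lookahead=( remaining=[( num ) * ( num ) + ( id ) ) $]
Step 2: shift (. Stack=[( (] ptr=2 lookahead=num remaining=[num ) * ( num ) + ( id ) ) $]
Step 3: shift num. Stack=[( ( num] ptr=3 lookahead=) remaining=[) * ( num ) + ( id ) ) $]
Step 4: reduce F->num. Stack=[( ( F] ptr=3 lookahead=) remaining=[) * ( num ) + ( id ) ) $]
Step 5: reduce T->F. Stack=[( ( T] ptr=3 lookahead=) remaining=[) * ( num ) + ( id ) ) $]
Step 6: reduce E->T. Stack=[( ( E] ptr=3 lookahead=) remaining=[) * ( num ) + ( id ) ) $]
Step 7: shift ). Stack=[( ( E )] ptr=4 lookahead=* remaining=[* ( num ) + ( id ) ) $]
Step 8: reduce F->( E ). Stack=[( F] ptr=4 lookahead=* remaining=[* ( num ) + ( id ) ) $]
Step 9: reduce T->F. Stack=[( T] ptr=4 lookahead=* remaining=[* ( num ) + ( id ) ) $]
Step 10: shift *. Stack=[( T *] ptr=5 lookahead=( remaining=[( num ) + ( id ) ) $]
Step 11: shift (. Stack=[( T * (] ptr=6 lookahead=num remaining=[num ) + ( id ) ) $]
Step 12: shift num. Stack=[( T * ( num] ptr=7 lookahead=) remaining=[) + ( id ) ) $]
Step 13: reduce F->num. Stack=[( T * ( F] ptr=7 lookahead=) remaining=[) + ( id ) ) $]
Step 14: reduce T->F. Stack=[( T * ( T] ptr=7 lookahead=) remaining=[) + ( id ) ) $]
Step 15: reduce E->T. Stack=[( T * ( E] ptr=7 lookahead=) remaining=[) + ( id ) ) $]
Step 16: shift ). Stack=[( T * ( E )] ptr=8 lookahead=+ remaining=[+ ( id ) ) $]
Step 17: reduce F->( E ). Stack=[( T * F] ptr=8 lookahead=+ remaining=[+ ( id ) ) $]
Step 18: reduce T->T * F. Stack=[( T] ptr=8 lookahead=+ remaining=[+ ( id ) ) $]
Step 19: reduce E->T. Stack=[( E] ptr=8 lookahead=+ remaining=[+ ( id ) ) $]
Step 20: shift +. Stack=[( E +] ptr=9 lookahead=( remaining=[( id ) ) $]
Step 21: shift (. Stack=[( E + (] ptr=10 lookahead=id remaining=[id ) ) $]
Step 22: shift id. Stack=[( E + ( id] ptr=11 lookahead=) remaining=[) ) $]
Step 23: reduce F->id. Stack=[( E + ( F] ptr=11 lookahead=) remaining=[) ) $]
Step 24: reduce T->F. Stack=[( E + ( T] ptr=11 lookahead=) remaining=[) ) $]
Step 25: reduce E->T. Stack=[( E + ( E] ptr=11 lookahead=) remaining=[) ) $]
Step 26: shift ). Stack=[( E + ( E )] ptr=12 lookahead=) remaining=[) $]
Step 27: reduce F->( E ). Stack=[( E + F] ptr=12 lookahead=) remaining=[) $]
Step 28: reduce T->F. Stack=[( E + T] ptr=12 lookahead=) remaining=[) $]
Step 29: reduce E->E + T. Stack=[( E] ptr=12 lookahead=) remaining=[) $]
Step 30: shift ). Stack=[( E )] ptr=13 lookahead=$ remaining=[$]
Step 31: reduce F->( E ). Stack=[F] ptr=13 lookahead=$ remaining=[$]
Step 32: reduce T->F. Stack=[T] ptr=13 lookahead=$ remaining=[$]
Step 33: reduce E->T. Stack=[E] ptr=13 lookahead=$ remaining=[$]
Step 34: accept. Stack=[E] ptr=13 lookahead=$ remaining=[$]

Answer: 34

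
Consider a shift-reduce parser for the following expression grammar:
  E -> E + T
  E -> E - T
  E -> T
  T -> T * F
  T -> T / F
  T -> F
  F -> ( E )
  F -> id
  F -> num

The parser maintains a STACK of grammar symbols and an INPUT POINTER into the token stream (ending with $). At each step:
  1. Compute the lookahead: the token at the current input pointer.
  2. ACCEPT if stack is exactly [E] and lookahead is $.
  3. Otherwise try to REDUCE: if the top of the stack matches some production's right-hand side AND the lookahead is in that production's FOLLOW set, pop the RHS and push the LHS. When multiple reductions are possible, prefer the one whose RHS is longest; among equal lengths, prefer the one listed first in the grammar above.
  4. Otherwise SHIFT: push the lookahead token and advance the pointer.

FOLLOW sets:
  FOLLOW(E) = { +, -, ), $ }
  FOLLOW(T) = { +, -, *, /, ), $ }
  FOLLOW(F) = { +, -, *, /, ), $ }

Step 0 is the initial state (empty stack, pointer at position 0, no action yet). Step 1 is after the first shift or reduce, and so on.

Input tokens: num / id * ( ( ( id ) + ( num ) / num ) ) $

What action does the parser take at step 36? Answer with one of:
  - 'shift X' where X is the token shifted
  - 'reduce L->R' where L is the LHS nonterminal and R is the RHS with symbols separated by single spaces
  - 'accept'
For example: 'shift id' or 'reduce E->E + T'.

Answer: reduce T->F

Derivation:
Step 1: shift num. Stack=[num] ptr=1 lookahead=/ remaining=[/ id * ( ( ( id ) + ( num ) / num ) ) $]
Step 2: reduce F->num. Stack=[F] ptr=1 lookahead=/ remaining=[/ id * ( ( ( id ) + ( num ) / num ) ) $]
Step 3: reduce T->F. Stack=[T] ptr=1 lookahead=/ remaining=[/ id * ( ( ( id ) + ( num ) / num ) ) $]
Step 4: shift /. Stack=[T /] ptr=2 lookahead=id remaining=[id * ( ( ( id ) + ( num ) / num ) ) $]
Step 5: shift id. Stack=[T / id] ptr=3 lookahead=* remaining=[* ( ( ( id ) + ( num ) / num ) ) $]
Step 6: reduce F->id. Stack=[T / F] ptr=3 lookahead=* remaining=[* ( ( ( id ) + ( num ) / num ) ) $]
Step 7: reduce T->T / F. Stack=[T] ptr=3 lookahead=* remaining=[* ( ( ( id ) + ( num ) / num ) ) $]
Step 8: shift *. Stack=[T *] ptr=4 lookahead=( remaining=[( ( ( id ) + ( num ) / num ) ) $]
Step 9: shift (. Stack=[T * (] ptr=5 lookahead=( remaining=[( ( id ) + ( num ) / num ) ) $]
Step 10: shift (. Stack=[T * ( (] ptr=6 lookahead=( remaining=[( id ) + ( num ) / num ) ) $]
Step 11: shift (. Stack=[T * ( ( (] ptr=7 lookahead=id remaining=[id ) + ( num ) / num ) ) $]
Step 12: shift id. Stack=[T * ( ( ( id] ptr=8 lookahead=) remaining=[) + ( num ) / num ) ) $]
Step 13: reduce F->id. Stack=[T * ( ( ( F] ptr=8 lookahead=) remaining=[) + ( num ) / num ) ) $]
Step 14: reduce T->F. Stack=[T * ( ( ( T] ptr=8 lookahead=) remaining=[) + ( num ) / num ) ) $]
Step 15: reduce E->T. Stack=[T * ( ( ( E] ptr=8 lookahead=) remaining=[) + ( num ) / num ) ) $]
Step 16: shift ). Stack=[T * ( ( ( E )] ptr=9 lookahead=+ remaining=[+ ( num ) / num ) ) $]
Step 17: reduce F->( E ). Stack=[T * ( ( F] ptr=9 lookahead=+ remaining=[+ ( num ) / num ) ) $]
Step 18: reduce T->F. Stack=[T * ( ( T] ptr=9 lookahead=+ remaining=[+ ( num ) / num ) ) $]
Step 19: reduce E->T. Stack=[T * ( ( E] ptr=9 lookahead=+ remaining=[+ ( num ) / num ) ) $]
Step 20: shift +. Stack=[T * ( ( E +] ptr=10 lookahead=( remaining=[( num ) / num ) ) $]
Step 21: shift (. Stack=[T * ( ( E + (] ptr=11 lookahead=num remaining=[num ) / num ) ) $]
Step 22: shift num. Stack=[T * ( ( E + ( num] ptr=12 lookahead=) remaining=[) / num ) ) $]
Step 23: reduce F->num. Stack=[T * ( ( E + ( F] ptr=12 lookahead=) remaining=[) / num ) ) $]
Step 24: reduce T->F. Stack=[T * ( ( E + ( T] ptr=12 lookahead=) remaining=[) / num ) ) $]
Step 25: reduce E->T. Stack=[T * ( ( E + ( E] ptr=12 lookahead=) remaining=[) / num ) ) $]
Step 26: shift ). Stack=[T * ( ( E + ( E )] ptr=13 lookahead=/ remaining=[/ num ) ) $]
Step 27: reduce F->( E ). Stack=[T * ( ( E + F] ptr=13 lookahead=/ remaining=[/ num ) ) $]
Step 28: reduce T->F. Stack=[T * ( ( E + T] ptr=13 lookahead=/ remaining=[/ num ) ) $]
Step 29: shift /. Stack=[T * ( ( E + T /] ptr=14 lookahead=num remaining=[num ) ) $]
Step 30: shift num. Stack=[T * ( ( E + T / num] ptr=15 lookahead=) remaining=[) ) $]
Step 31: reduce F->num. Stack=[T * ( ( E + T / F] ptr=15 lookahead=) remaining=[) ) $]
Step 32: reduce T->T / F. Stack=[T * ( ( E + T] ptr=15 lookahead=) remaining=[) ) $]
Step 33: reduce E->E + T. Stack=[T * ( ( E] ptr=15 lookahead=) remaining=[) ) $]
Step 34: shift ). Stack=[T * ( ( E )] ptr=16 lookahead=) remaining=[) $]
Step 35: reduce F->( E ). Stack=[T * ( F] ptr=16 lookahead=) remaining=[) $]
Step 36: reduce T->F. Stack=[T * ( T] ptr=16 lookahead=) remaining=[) $]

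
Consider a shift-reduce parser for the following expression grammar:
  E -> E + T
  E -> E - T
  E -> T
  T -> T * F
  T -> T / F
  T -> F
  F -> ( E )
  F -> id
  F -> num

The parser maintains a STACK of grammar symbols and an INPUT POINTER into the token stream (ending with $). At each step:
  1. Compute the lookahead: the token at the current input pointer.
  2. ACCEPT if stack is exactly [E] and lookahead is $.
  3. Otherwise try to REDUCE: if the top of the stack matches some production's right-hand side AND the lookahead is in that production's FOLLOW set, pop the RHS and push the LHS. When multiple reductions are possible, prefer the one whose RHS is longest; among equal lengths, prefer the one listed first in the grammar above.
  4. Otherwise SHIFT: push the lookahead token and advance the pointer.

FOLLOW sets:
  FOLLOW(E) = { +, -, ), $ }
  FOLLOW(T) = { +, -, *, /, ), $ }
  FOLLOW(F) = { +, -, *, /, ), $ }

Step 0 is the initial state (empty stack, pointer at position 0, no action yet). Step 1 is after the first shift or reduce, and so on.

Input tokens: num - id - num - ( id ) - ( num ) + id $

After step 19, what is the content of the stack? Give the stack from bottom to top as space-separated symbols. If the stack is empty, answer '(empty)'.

Step 1: shift num. Stack=[num] ptr=1 lookahead=- remaining=[- id - num - ( id ) - ( num ) + id $]
Step 2: reduce F->num. Stack=[F] ptr=1 lookahead=- remaining=[- id - num - ( id ) - ( num ) + id $]
Step 3: reduce T->F. Stack=[T] ptr=1 lookahead=- remaining=[- id - num - ( id ) - ( num ) + id $]
Step 4: reduce E->T. Stack=[E] ptr=1 lookahead=- remaining=[- id - num - ( id ) - ( num ) + id $]
Step 5: shift -. Stack=[E -] ptr=2 lookahead=id remaining=[id - num - ( id ) - ( num ) + id $]
Step 6: shift id. Stack=[E - id] ptr=3 lookahead=- remaining=[- num - ( id ) - ( num ) + id $]
Step 7: reduce F->id. Stack=[E - F] ptr=3 lookahead=- remaining=[- num - ( id ) - ( num ) + id $]
Step 8: reduce T->F. Stack=[E - T] ptr=3 lookahead=- remaining=[- num - ( id ) - ( num ) + id $]
Step 9: reduce E->E - T. Stack=[E] ptr=3 lookahead=- remaining=[- num - ( id ) - ( num ) + id $]
Step 10: shift -. Stack=[E -] ptr=4 lookahead=num remaining=[num - ( id ) - ( num ) + id $]
Step 11: shift num. Stack=[E - num] ptr=5 lookahead=- remaining=[- ( id ) - ( num ) + id $]
Step 12: reduce F->num. Stack=[E - F] ptr=5 lookahead=- remaining=[- ( id ) - ( num ) + id $]
Step 13: reduce T->F. Stack=[E - T] ptr=5 lookahead=- remaining=[- ( id ) - ( num ) + id $]
Step 14: reduce E->E - T. Stack=[E] ptr=5 lookahead=- remaining=[- ( id ) - ( num ) + id $]
Step 15: shift -. Stack=[E -] ptr=6 lookahead=( remaining=[( id ) - ( num ) + id $]
Step 16: shift (. Stack=[E - (] ptr=7 lookahead=id remaining=[id ) - ( num ) + id $]
Step 17: shift id. Stack=[E - ( id] ptr=8 lookahead=) remaining=[) - ( num ) + id $]
Step 18: reduce F->id. Stack=[E - ( F] ptr=8 lookahead=) remaining=[) - ( num ) + id $]
Step 19: reduce T->F. Stack=[E - ( T] ptr=8 lookahead=) remaining=[) - ( num ) + id $]

Answer: E - ( T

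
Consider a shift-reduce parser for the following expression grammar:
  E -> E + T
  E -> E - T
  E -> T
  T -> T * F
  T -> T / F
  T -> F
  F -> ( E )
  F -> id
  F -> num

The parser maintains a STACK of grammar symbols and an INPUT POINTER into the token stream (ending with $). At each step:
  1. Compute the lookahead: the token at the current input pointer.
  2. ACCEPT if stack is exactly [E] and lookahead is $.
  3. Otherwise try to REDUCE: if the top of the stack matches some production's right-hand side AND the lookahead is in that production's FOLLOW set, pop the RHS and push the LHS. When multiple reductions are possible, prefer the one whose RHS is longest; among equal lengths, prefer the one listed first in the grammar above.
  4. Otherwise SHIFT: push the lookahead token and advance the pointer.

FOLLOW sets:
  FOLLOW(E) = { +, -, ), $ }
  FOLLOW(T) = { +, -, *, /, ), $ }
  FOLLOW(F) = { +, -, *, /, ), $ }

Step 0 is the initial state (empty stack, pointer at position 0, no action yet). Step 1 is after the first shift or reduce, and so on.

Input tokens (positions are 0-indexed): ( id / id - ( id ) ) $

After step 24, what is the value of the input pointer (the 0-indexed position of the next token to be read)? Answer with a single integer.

Answer: 9

Derivation:
Step 1: shift (. Stack=[(] ptr=1 lookahead=id remaining=[id / id - ( id ) ) $]
Step 2: shift id. Stack=[( id] ptr=2 lookahead=/ remaining=[/ id - ( id ) ) $]
Step 3: reduce F->id. Stack=[( F] ptr=2 lookahead=/ remaining=[/ id - ( id ) ) $]
Step 4: reduce T->F. Stack=[( T] ptr=2 lookahead=/ remaining=[/ id - ( id ) ) $]
Step 5: shift /. Stack=[( T /] ptr=3 lookahead=id remaining=[id - ( id ) ) $]
Step 6: shift id. Stack=[( T / id] ptr=4 lookahead=- remaining=[- ( id ) ) $]
Step 7: reduce F->id. Stack=[( T / F] ptr=4 lookahead=- remaining=[- ( id ) ) $]
Step 8: reduce T->T / F. Stack=[( T] ptr=4 lookahead=- remaining=[- ( id ) ) $]
Step 9: reduce E->T. Stack=[( E] ptr=4 lookahead=- remaining=[- ( id ) ) $]
Step 10: shift -. Stack=[( E -] ptr=5 lookahead=( remaining=[( id ) ) $]
Step 11: shift (. Stack=[( E - (] ptr=6 lookahead=id remaining=[id ) ) $]
Step 12: shift id. Stack=[( E - ( id] ptr=7 lookahead=) remaining=[) ) $]
Step 13: reduce F->id. Stack=[( E - ( F] ptr=7 lookahead=) remaining=[) ) $]
Step 14: reduce T->F. Stack=[( E - ( T] ptr=7 lookahead=) remaining=[) ) $]
Step 15: reduce E->T. Stack=[( E - ( E] ptr=7 lookahead=) remaining=[) ) $]
Step 16: shift ). Stack=[( E - ( E )] ptr=8 lookahead=) remaining=[) $]
Step 17: reduce F->( E ). Stack=[( E - F] ptr=8 lookahead=) remaining=[) $]
Step 18: reduce T->F. Stack=[( E - T] ptr=8 lookahead=) remaining=[) $]
Step 19: reduce E->E - T. Stack=[( E] ptr=8 lookahead=) remaining=[) $]
Step 20: shift ). Stack=[( E )] ptr=9 lookahead=$ remaining=[$]
Step 21: reduce F->( E ). Stack=[F] ptr=9 lookahead=$ remaining=[$]
Step 22: reduce T->F. Stack=[T] ptr=9 lookahead=$ remaining=[$]
Step 23: reduce E->T. Stack=[E] ptr=9 lookahead=$ remaining=[$]
Step 24: accept. Stack=[E] ptr=9 lookahead=$ remaining=[$]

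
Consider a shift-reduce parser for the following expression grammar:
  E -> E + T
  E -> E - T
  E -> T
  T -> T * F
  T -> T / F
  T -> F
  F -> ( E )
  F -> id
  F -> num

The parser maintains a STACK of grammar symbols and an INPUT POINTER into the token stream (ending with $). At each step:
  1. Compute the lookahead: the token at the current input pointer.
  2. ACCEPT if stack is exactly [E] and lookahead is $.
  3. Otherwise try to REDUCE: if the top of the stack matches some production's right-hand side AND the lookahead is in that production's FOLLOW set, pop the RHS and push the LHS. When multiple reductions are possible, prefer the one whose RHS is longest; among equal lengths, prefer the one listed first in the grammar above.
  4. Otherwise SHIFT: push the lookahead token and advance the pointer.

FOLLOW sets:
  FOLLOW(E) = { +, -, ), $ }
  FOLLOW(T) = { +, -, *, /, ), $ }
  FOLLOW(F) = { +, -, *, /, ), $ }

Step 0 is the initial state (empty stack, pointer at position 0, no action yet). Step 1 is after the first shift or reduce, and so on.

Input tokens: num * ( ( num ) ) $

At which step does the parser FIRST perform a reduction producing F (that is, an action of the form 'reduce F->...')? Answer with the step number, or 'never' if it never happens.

Step 1: shift num. Stack=[num] ptr=1 lookahead=* remaining=[* ( ( num ) ) $]
Step 2: reduce F->num. Stack=[F] ptr=1 lookahead=* remaining=[* ( ( num ) ) $]

Answer: 2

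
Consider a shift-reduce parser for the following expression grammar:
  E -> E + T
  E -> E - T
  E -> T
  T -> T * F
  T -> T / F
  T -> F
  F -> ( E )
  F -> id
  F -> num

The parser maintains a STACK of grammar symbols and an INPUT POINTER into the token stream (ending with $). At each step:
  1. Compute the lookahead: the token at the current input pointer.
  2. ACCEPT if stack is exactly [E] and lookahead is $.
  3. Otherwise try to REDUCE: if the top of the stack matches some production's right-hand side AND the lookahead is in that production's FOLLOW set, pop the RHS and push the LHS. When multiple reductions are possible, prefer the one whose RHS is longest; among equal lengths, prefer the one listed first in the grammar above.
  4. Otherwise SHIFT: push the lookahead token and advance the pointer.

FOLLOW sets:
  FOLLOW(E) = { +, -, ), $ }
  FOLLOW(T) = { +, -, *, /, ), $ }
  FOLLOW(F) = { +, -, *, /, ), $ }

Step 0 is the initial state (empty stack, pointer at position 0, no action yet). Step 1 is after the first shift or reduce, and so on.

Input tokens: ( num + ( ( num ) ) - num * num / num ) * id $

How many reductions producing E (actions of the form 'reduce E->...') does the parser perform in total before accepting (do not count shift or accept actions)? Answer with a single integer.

Answer: 6

Derivation:
Step 1: shift (. Stack=[(] ptr=1 lookahead=num remaining=[num + ( ( num ) ) - num * num / num ) * id $]
Step 2: shift num. Stack=[( num] ptr=2 lookahead=+ remaining=[+ ( ( num ) ) - num * num / num ) * id $]
Step 3: reduce F->num. Stack=[( F] ptr=2 lookahead=+ remaining=[+ ( ( num ) ) - num * num / num ) * id $]
Step 4: reduce T->F. Stack=[( T] ptr=2 lookahead=+ remaining=[+ ( ( num ) ) - num * num / num ) * id $]
Step 5: reduce E->T. Stack=[( E] ptr=2 lookahead=+ remaining=[+ ( ( num ) ) - num * num / num ) * id $]
Step 6: shift +. Stack=[( E +] ptr=3 lookahead=( remaining=[( ( num ) ) - num * num / num ) * id $]
Step 7: shift (. Stack=[( E + (] ptr=4 lookahead=( remaining=[( num ) ) - num * num / num ) * id $]
Step 8: shift (. Stack=[( E + ( (] ptr=5 lookahead=num remaining=[num ) ) - num * num / num ) * id $]
Step 9: shift num. Stack=[( E + ( ( num] ptr=6 lookahead=) remaining=[) ) - num * num / num ) * id $]
Step 10: reduce F->num. Stack=[( E + ( ( F] ptr=6 lookahead=) remaining=[) ) - num * num / num ) * id $]
Step 11: reduce T->F. Stack=[( E + ( ( T] ptr=6 lookahead=) remaining=[) ) - num * num / num ) * id $]
Step 12: reduce E->T. Stack=[( E + ( ( E] ptr=6 lookahead=) remaining=[) ) - num * num / num ) * id $]
Step 13: shift ). Stack=[( E + ( ( E )] ptr=7 lookahead=) remaining=[) - num * num / num ) * id $]
Step 14: reduce F->( E ). Stack=[( E + ( F] ptr=7 lookahead=) remaining=[) - num * num / num ) * id $]
Step 15: reduce T->F. Stack=[( E + ( T] ptr=7 lookahead=) remaining=[) - num * num / num ) * id $]
Step 16: reduce E->T. Stack=[( E + ( E] ptr=7 lookahead=) remaining=[) - num * num / num ) * id $]
Step 17: shift ). Stack=[( E + ( E )] ptr=8 lookahead=- remaining=[- num * num / num ) * id $]
Step 18: reduce F->( E ). Stack=[( E + F] ptr=8 lookahead=- remaining=[- num * num / num ) * id $]
Step 19: reduce T->F. Stack=[( E + T] ptr=8 lookahead=- remaining=[- num * num / num ) * id $]
Step 20: reduce E->E + T. Stack=[( E] ptr=8 lookahead=- remaining=[- num * num / num ) * id $]
Step 21: shift -. Stack=[( E -] ptr=9 lookahead=num remaining=[num * num / num ) * id $]
Step 22: shift num. Stack=[( E - num] ptr=10 lookahead=* remaining=[* num / num ) * id $]
Step 23: reduce F->num. Stack=[( E - F] ptr=10 lookahead=* remaining=[* num / num ) * id $]
Step 24: reduce T->F. Stack=[( E - T] ptr=10 lookahead=* remaining=[* num / num ) * id $]
Step 25: shift *. Stack=[( E - T *] ptr=11 lookahead=num remaining=[num / num ) * id $]
Step 26: shift num. Stack=[( E - T * num] ptr=12 lookahead=/ remaining=[/ num ) * id $]
Step 27: reduce F->num. Stack=[( E - T * F] ptr=12 lookahead=/ remaining=[/ num ) * id $]
Step 28: reduce T->T * F. Stack=[( E - T] ptr=12 lookahead=/ remaining=[/ num ) * id $]
Step 29: shift /. Stack=[( E - T /] ptr=13 lookahead=num remaining=[num ) * id $]
Step 30: shift num. Stack=[( E - T / num] ptr=14 lookahead=) remaining=[) * id $]
Step 31: reduce F->num. Stack=[( E - T / F] ptr=14 lookahead=) remaining=[) * id $]
Step 32: reduce T->T / F. Stack=[( E - T] ptr=14 lookahead=) remaining=[) * id $]
Step 33: reduce E->E - T. Stack=[( E] ptr=14 lookahead=) remaining=[) * id $]
Step 34: shift ). Stack=[( E )] ptr=15 lookahead=* remaining=[* id $]
Step 35: reduce F->( E ). Stack=[F] ptr=15 lookahead=* remaining=[* id $]
Step 36: reduce T->F. Stack=[T] ptr=15 lookahead=* remaining=[* id $]
Step 37: shift *. Stack=[T *] ptr=16 lookahead=id remaining=[id $]
Step 38: shift id. Stack=[T * id] ptr=17 lookahead=$ remaining=[$]
Step 39: reduce F->id. Stack=[T * F] ptr=17 lookahead=$ remaining=[$]
Step 40: reduce T->T * F. Stack=[T] ptr=17 lookahead=$ remaining=[$]
Step 41: reduce E->T. Stack=[E] ptr=17 lookahead=$ remaining=[$]
Step 42: accept. Stack=[E] ptr=17 lookahead=$ remaining=[$]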